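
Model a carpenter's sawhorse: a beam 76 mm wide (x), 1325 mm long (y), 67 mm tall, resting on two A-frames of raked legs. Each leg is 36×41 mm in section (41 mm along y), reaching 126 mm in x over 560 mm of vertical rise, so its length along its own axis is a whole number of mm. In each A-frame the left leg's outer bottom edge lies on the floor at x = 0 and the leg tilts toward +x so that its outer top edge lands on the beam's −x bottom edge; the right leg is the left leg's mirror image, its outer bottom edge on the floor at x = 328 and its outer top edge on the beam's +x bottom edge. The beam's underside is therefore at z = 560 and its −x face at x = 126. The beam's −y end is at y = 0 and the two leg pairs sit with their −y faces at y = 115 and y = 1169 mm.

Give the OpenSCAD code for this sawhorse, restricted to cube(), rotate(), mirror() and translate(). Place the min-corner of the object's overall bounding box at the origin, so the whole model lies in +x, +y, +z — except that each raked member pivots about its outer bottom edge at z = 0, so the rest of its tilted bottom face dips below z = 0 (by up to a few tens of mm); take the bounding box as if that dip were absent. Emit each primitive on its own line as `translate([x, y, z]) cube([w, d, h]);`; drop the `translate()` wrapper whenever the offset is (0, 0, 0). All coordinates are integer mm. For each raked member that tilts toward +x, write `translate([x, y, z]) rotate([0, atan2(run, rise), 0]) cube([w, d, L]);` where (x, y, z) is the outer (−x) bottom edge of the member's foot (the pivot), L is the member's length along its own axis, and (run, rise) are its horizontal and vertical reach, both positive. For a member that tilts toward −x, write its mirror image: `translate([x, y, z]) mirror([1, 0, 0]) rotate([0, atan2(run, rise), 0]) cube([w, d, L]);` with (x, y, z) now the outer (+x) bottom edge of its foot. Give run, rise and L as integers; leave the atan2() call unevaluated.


translate([126, 0, 560]) cube([76, 1325, 67]);
translate([0, 115, 0]) rotate([0, atan2(126, 560), 0]) cube([36, 41, 574]);
translate([328, 115, 0]) mirror([1, 0, 0]) rotate([0, atan2(126, 560), 0]) cube([36, 41, 574]);
translate([0, 1169, 0]) rotate([0, atan2(126, 560), 0]) cube([36, 41, 574]);
translate([328, 1169, 0]) mirror([1, 0, 0]) rotate([0, atan2(126, 560), 0]) cube([36, 41, 574]);


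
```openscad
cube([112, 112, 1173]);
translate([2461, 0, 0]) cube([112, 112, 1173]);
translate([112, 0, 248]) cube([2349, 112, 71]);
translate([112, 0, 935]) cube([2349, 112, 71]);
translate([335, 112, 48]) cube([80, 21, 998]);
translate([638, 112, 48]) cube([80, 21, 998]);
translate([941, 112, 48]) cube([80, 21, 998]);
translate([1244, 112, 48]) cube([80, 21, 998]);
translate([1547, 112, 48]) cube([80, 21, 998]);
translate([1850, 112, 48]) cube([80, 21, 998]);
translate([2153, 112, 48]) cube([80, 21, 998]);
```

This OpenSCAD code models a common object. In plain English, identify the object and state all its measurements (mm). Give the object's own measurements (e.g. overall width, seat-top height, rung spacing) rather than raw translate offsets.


A fence section. Two 112×112 mm posts, 1173 mm tall, stand on the floor with a clear span of 2349 mm between their inner faces. Two horizontal rails of 112×71 mm section span the gap between the posts with their undersides at z = 248 mm and z = 935 mm, flush with the posts' −y face. 7 pickets, each 80 mm wide, 21 mm thick and 998 mm tall, are fixed to the +y face of the rails with their bottoms at z = 48 mm, spaced across the span with a 223 mm gap after the −x post and between neighbouring pickets, with 228 mm left before the +x post.


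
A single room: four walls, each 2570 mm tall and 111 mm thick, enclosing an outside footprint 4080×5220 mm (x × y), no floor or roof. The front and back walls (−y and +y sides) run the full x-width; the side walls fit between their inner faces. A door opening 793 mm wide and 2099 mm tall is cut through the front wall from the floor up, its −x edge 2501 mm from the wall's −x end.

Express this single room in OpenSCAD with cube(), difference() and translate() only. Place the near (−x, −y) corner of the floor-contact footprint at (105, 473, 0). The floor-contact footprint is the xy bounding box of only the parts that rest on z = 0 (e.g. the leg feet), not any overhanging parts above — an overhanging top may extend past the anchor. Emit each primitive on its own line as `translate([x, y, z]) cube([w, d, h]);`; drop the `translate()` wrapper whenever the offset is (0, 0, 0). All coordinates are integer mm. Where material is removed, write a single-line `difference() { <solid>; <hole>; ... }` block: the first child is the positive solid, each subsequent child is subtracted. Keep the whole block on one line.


difference() { translate([105, 473, 0]) cube([4080, 111, 2570]); translate([2606, 473, 0]) cube([793, 111, 2099]); }
translate([105, 5582, 0]) cube([4080, 111, 2570]);
translate([105, 584, 0]) cube([111, 4998, 2570]);
translate([4074, 584, 0]) cube([111, 4998, 2570]);


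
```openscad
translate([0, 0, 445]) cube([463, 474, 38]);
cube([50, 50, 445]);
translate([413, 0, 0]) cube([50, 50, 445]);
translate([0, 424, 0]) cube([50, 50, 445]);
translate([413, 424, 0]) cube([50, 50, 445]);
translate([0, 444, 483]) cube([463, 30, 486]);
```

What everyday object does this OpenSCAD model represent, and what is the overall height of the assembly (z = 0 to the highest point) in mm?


A chair. The overall height is 969 mm.

A slab on four corner posts with a tall panel at the back — a chair. The seat slab sits at z = 445 with thickness 38, and the 486 mm backrest starts at the seat top, so the overall height is 445 + 38 + 486 = 969 mm.


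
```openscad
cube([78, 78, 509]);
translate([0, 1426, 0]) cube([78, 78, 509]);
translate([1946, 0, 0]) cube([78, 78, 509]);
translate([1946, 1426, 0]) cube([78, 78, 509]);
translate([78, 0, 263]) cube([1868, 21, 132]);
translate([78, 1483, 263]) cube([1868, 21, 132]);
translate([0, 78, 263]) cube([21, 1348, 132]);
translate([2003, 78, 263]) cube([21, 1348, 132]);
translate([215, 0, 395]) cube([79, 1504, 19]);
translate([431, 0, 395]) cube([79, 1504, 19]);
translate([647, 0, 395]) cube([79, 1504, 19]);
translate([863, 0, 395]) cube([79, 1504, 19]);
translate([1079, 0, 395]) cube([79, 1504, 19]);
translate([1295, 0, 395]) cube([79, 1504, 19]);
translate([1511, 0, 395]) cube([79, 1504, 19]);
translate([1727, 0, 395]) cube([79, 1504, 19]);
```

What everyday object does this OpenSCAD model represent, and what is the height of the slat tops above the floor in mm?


A bed frame. The slat-top height is 414 mm.

Four posts, four rails, and a row of slats — a bed frame. Slats sit on the rails at z = 263 + 132 = 395; with slat thickness 19, the top is 414 mm.


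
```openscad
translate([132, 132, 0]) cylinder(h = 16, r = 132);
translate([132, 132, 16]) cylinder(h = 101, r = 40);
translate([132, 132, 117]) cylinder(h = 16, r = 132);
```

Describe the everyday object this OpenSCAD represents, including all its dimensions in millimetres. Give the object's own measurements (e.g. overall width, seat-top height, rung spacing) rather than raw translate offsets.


A spool: two coaxial disc flanges of radius 132 mm and thickness 16 mm, joined by a core cylinder of radius 40 mm and height 101 mm. The lower flange rests on z = 0 and the three cylinders share a vertical axis.


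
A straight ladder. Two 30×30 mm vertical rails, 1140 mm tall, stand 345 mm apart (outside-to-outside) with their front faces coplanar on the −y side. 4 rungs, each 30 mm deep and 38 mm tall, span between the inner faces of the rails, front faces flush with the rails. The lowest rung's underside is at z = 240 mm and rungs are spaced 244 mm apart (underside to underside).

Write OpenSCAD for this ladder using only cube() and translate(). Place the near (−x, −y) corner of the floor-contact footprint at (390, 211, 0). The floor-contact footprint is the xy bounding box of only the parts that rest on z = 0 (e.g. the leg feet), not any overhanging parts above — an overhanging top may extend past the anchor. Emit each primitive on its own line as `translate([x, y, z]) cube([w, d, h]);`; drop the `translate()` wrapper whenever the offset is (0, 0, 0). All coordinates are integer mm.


translate([390, 211, 0]) cube([30, 30, 1140]);
translate([705, 211, 0]) cube([30, 30, 1140]);
translate([420, 211, 240]) cube([285, 30, 38]);
translate([420, 211, 484]) cube([285, 30, 38]);
translate([420, 211, 728]) cube([285, 30, 38]);
translate([420, 211, 972]) cube([285, 30, 38]);


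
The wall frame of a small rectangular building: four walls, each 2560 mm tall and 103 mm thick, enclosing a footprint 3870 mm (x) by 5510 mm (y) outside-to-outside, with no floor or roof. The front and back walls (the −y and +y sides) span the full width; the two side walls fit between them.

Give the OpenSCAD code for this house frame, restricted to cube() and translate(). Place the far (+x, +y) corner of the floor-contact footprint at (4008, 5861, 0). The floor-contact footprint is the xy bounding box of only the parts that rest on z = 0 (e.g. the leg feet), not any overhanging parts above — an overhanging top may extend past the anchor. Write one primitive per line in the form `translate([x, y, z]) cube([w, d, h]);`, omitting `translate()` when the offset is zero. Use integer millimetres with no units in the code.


translate([138, 351, 0]) cube([3870, 103, 2560]);
translate([138, 5758, 0]) cube([3870, 103, 2560]);
translate([138, 454, 0]) cube([103, 5304, 2560]);
translate([3905, 454, 0]) cube([103, 5304, 2560]);


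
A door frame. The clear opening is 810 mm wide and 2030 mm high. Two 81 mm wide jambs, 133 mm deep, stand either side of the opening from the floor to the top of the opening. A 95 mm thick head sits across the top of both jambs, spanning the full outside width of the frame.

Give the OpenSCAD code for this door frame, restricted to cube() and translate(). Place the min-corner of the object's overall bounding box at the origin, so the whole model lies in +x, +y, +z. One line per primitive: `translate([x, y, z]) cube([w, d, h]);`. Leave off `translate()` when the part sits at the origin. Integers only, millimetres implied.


cube([81, 133, 2030]);
translate([891, 0, 0]) cube([81, 133, 2030]);
translate([0, 0, 2030]) cube([972, 133, 95]);


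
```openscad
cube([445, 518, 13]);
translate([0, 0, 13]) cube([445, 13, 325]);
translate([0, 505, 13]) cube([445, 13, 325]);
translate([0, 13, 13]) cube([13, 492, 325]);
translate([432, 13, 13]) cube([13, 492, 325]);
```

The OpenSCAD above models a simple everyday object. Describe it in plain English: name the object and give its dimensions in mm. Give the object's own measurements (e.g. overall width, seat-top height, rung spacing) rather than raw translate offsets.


An open-topped rectangular box: outside dimensions 445×518×338 mm, with a uniform wall and base thickness of 13 mm. The base is a full 445×518 slab on the floor; four walls sit on top of the base. The front and back walls (the −y and +y sides) span the full width; the two side walls fit between them.


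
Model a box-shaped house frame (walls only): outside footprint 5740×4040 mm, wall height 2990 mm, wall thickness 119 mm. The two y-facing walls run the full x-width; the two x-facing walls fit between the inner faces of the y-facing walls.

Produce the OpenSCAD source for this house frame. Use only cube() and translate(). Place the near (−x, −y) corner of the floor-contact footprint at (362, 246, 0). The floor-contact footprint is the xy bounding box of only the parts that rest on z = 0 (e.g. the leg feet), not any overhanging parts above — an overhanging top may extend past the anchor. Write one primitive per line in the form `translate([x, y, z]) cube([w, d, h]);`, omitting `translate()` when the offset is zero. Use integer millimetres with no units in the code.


translate([362, 246, 0]) cube([5740, 119, 2990]);
translate([362, 4167, 0]) cube([5740, 119, 2990]);
translate([362, 365, 0]) cube([119, 3802, 2990]);
translate([5983, 365, 0]) cube([119, 3802, 2990]);


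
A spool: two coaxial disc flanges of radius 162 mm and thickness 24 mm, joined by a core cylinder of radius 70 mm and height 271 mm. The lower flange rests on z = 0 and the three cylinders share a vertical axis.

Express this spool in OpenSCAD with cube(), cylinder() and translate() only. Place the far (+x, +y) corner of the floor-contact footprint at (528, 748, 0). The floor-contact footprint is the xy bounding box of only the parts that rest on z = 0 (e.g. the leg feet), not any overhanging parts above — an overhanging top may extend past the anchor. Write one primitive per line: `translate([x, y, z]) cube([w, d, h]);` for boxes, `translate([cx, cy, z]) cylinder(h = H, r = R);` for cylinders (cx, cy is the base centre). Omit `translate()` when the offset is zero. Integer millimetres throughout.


translate([366, 586, 0]) cylinder(h = 24, r = 162);
translate([366, 586, 24]) cylinder(h = 271, r = 70);
translate([366, 586, 295]) cylinder(h = 24, r = 162);


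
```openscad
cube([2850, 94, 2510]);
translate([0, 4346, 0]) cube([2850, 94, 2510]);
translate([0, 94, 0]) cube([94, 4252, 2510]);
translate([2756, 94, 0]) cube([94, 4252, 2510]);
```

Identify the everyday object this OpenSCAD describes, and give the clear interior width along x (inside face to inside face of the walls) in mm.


A house (or room) frame. The interior width is 2662 mm.

Four 2510 mm walls enclosing a rectangle with no floor or roof — a room or house frame. Outside width is 2850 mm and wall thickness is 94 mm, so the interior width is 2850 − 2 × 94 = 2662 mm.


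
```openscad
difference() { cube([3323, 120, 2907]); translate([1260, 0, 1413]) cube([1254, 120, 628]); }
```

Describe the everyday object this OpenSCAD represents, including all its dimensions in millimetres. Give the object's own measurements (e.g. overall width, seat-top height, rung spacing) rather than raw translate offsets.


A wall 3323 mm long (x), 120 mm thick (y), 2907 mm tall, with a rectangular window opening cut through it. The opening is 1254 mm wide and 628 mm tall; its sill is at z = 1413 mm and its near (−x) edge is 1260 mm from the wall's −x end. The opening passes through the full wall thickness.


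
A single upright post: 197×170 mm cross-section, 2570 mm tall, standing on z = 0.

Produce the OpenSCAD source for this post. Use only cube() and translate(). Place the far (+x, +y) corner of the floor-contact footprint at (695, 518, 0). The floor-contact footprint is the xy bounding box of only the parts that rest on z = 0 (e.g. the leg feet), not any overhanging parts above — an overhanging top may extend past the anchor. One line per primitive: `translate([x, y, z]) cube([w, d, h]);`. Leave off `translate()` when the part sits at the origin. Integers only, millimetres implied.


translate([498, 348, 0]) cube([197, 170, 2570]);


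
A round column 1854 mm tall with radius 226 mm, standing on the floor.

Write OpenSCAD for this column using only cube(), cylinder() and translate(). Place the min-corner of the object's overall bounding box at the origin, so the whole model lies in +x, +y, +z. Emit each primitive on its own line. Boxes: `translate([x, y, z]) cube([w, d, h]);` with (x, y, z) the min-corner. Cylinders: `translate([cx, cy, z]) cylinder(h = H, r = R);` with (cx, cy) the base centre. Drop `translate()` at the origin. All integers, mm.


translate([226, 226, 0]) cylinder(h = 1854, r = 226);


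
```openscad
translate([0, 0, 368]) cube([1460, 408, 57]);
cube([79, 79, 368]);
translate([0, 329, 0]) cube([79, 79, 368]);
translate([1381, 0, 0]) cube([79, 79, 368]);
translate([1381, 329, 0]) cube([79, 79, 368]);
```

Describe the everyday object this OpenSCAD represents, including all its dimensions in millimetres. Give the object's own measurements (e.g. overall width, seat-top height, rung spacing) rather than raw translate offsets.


A bench: a 1460×408 mm seat slab, 57 mm thick, top at z = 425 mm, on four 79×79 mm square legs flush with the seat corners and standing on z = 0.


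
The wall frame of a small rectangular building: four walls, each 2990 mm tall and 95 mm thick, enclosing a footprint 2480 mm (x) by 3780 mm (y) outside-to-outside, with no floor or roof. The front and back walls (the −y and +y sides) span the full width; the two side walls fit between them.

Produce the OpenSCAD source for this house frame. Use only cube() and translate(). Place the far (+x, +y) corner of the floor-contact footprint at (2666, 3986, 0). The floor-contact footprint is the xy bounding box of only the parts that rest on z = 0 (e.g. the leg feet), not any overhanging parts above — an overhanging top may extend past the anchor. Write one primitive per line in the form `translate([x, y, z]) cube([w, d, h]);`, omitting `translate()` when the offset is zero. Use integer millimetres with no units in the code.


translate([186, 206, 0]) cube([2480, 95, 2990]);
translate([186, 3891, 0]) cube([2480, 95, 2990]);
translate([186, 301, 0]) cube([95, 3590, 2990]);
translate([2571, 301, 0]) cube([95, 3590, 2990]);


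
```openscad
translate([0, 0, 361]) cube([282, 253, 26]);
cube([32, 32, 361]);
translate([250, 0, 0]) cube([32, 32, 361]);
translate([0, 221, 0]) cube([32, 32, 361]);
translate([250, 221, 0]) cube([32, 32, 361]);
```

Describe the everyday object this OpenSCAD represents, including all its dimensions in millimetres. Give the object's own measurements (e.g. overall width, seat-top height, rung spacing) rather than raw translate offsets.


A four-legged stool. The seat is a 282×253×26 mm slab whose top surface is at z = 387 mm; four square legs, each 32×32 mm in cross-section, run from the floor (z = 0) to the underside of the seat, each flush with a corner of the seat.


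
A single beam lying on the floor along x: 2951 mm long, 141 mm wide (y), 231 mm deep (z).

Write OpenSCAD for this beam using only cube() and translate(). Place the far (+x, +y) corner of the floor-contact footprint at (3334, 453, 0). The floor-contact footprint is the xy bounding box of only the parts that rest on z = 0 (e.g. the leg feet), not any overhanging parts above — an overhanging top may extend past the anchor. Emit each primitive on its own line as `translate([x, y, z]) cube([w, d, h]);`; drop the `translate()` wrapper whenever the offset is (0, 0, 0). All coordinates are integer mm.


translate([383, 312, 0]) cube([2951, 141, 231]);


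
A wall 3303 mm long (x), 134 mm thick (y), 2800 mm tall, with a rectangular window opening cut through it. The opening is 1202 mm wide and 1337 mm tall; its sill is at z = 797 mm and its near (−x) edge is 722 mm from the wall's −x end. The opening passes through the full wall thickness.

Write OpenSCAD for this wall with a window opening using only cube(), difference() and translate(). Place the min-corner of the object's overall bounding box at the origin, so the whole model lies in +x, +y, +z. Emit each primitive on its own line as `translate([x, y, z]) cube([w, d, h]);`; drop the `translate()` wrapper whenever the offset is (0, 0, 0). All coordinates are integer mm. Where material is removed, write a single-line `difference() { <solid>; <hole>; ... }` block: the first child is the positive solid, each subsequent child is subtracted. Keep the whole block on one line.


difference() { cube([3303, 134, 2800]); translate([722, 0, 797]) cube([1202, 134, 1337]); }


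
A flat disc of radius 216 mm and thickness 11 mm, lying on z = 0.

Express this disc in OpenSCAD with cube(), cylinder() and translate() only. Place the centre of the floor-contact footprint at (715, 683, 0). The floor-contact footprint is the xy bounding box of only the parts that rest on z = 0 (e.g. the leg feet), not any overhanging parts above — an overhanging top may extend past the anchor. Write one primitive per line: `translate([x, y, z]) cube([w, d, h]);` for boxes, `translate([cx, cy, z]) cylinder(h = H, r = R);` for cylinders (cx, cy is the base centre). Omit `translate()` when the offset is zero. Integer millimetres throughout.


translate([715, 683, 0]) cylinder(h = 11, r = 216);


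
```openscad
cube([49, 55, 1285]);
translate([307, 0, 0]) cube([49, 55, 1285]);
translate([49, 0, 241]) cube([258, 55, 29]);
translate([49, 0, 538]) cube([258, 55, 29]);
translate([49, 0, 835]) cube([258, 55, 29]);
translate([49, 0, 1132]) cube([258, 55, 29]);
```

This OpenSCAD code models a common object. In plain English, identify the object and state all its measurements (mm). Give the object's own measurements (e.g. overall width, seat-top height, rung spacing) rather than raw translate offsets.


A straight ladder. Two 49×55 mm vertical rails, 1285 mm tall, stand 356 mm apart (outside-to-outside) with their front faces coplanar on the −y side. 4 rungs, each 55 mm deep and 29 mm tall, span between the inner faces of the rails, front faces flush with the rails. The lowest rung's underside is at z = 241 mm and rungs are spaced 297 mm apart (underside to underside).


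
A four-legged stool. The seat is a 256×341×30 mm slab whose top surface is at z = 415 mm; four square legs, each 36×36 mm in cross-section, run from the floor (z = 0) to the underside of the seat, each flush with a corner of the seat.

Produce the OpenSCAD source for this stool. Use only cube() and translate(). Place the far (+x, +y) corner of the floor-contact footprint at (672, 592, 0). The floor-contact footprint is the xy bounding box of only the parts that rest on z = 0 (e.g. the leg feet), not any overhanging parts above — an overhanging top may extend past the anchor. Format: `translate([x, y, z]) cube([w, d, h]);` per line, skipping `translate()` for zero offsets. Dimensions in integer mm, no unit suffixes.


// leg_h = 415 - 30 = 385
translate([416, 251, 385]) cube([256, 341, 30]);
translate([416, 251, 0]) cube([36, 36, 385]);
translate([636, 251, 0]) cube([36, 36, 385]);
translate([416, 556, 0]) cube([36, 36, 385]);
translate([636, 556, 0]) cube([36, 36, 385]);


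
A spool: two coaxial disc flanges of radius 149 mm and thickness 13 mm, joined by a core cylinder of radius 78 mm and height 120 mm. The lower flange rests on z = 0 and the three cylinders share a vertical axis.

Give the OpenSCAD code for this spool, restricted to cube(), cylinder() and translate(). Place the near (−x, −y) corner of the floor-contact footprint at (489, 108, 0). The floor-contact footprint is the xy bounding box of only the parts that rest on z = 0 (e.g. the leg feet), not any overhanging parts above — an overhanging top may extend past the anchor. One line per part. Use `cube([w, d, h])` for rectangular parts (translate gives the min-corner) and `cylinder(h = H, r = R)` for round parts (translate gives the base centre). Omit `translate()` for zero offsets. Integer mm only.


translate([638, 257, 0]) cylinder(h = 13, r = 149);
translate([638, 257, 13]) cylinder(h = 120, r = 78);
translate([638, 257, 133]) cylinder(h = 13, r = 149);


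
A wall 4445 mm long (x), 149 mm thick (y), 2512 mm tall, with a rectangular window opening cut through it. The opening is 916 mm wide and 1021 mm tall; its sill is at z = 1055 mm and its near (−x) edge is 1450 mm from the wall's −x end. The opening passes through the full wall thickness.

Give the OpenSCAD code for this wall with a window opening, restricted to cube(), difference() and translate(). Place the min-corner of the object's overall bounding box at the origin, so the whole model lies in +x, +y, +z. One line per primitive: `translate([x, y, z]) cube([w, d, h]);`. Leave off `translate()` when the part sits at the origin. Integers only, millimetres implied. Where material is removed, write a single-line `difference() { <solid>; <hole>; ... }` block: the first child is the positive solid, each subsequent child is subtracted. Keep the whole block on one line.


difference() { cube([4445, 149, 2512]); translate([1450, 0, 1055]) cube([916, 149, 1021]); }


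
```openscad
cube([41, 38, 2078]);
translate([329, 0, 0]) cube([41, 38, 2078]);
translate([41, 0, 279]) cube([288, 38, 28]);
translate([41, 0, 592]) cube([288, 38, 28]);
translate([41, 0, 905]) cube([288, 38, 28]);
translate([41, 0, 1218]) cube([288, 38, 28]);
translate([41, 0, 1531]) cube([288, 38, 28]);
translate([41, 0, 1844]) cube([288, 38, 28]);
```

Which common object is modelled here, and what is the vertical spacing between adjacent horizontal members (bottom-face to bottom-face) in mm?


A ladder. The rung spacing is 313 mm.

Two tall 41×38 posts with 6 short bars between them — a ladder. Adjacent rungs sit at z = 279 and z = 592, so the spacing is 592 − 279 = 313 mm.


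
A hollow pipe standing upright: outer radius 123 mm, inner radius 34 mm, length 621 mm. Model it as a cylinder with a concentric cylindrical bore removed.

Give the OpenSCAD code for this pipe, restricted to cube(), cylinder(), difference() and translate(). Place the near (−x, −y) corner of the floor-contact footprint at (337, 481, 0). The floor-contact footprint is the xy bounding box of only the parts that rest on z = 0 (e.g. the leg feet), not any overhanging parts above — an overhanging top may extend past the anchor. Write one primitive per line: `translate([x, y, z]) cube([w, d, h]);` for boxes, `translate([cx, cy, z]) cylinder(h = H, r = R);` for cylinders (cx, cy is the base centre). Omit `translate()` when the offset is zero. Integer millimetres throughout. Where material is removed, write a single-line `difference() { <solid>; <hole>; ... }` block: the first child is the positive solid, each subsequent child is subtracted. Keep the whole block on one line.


difference() { translate([460, 604, 0]) cylinder(h = 621, r = 123); translate([460, 604, 0]) cylinder(h = 621, r = 34); }


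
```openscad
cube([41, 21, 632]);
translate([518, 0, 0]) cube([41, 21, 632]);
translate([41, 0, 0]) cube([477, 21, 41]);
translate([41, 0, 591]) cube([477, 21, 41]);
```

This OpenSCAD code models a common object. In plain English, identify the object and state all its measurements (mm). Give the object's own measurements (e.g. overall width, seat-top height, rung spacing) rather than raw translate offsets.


A rectangular picture frame lying in the x–z plane (depth along y). The opening is 477 mm wide (x) by 550 mm tall (z), surrounded by a border 41 mm wide on all four sides. The frame is 21 mm deep and is made of two full-height vertical stiles with two horizontal rails fitted between them.


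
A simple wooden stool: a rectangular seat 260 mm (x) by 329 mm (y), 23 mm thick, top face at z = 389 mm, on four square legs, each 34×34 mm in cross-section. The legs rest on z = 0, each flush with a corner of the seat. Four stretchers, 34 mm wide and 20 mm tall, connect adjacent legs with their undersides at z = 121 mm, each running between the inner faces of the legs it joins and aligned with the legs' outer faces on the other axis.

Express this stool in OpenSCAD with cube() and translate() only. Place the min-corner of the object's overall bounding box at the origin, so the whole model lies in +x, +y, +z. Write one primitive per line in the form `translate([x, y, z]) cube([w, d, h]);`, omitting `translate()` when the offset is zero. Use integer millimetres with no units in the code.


translate([0, 0, 366]) cube([260, 329, 23]);
cube([34, 34, 366]);
translate([226, 0, 0]) cube([34, 34, 366]);
translate([0, 295, 0]) cube([34, 34, 366]);
translate([226, 295, 0]) cube([34, 34, 366]);
translate([34, 0, 121]) cube([192, 34, 20]);
translate([34, 295, 121]) cube([192, 34, 20]);
translate([0, 34, 121]) cube([34, 261, 20]);
translate([226, 34, 121]) cube([34, 261, 20]);


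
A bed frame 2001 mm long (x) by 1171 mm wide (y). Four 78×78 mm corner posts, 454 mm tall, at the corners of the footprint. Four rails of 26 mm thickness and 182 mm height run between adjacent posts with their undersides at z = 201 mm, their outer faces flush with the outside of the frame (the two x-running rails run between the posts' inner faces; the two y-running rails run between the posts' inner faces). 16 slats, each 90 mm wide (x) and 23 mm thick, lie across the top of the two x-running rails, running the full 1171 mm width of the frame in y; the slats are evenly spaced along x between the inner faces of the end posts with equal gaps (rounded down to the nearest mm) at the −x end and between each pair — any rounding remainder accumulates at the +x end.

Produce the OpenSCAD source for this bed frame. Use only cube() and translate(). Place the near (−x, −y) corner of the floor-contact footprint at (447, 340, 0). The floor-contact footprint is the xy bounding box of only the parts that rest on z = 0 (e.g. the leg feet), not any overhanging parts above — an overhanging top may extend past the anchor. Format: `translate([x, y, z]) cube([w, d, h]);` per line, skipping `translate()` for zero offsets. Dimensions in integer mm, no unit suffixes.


translate([447, 340, 0]) cube([78, 78, 454]);
translate([447, 1433, 0]) cube([78, 78, 454]);
translate([2370, 340, 0]) cube([78, 78, 454]);
translate([2370, 1433, 0]) cube([78, 78, 454]);
translate([525, 340, 201]) cube([1845, 26, 182]);
translate([525, 1485, 201]) cube([1845, 26, 182]);
translate([447, 418, 201]) cube([26, 1015, 182]);
translate([2422, 418, 201]) cube([26, 1015, 182]);
translate([548, 340, 383]) cube([90, 1171, 23]);
translate([661, 340, 383]) cube([90, 1171, 23]);
translate([774, 340, 383]) cube([90, 1171, 23]);
translate([887, 340, 383]) cube([90, 1171, 23]);
translate([1000, 340, 383]) cube([90, 1171, 23]);
translate([1113, 340, 383]) cube([90, 1171, 23]);
translate([1226, 340, 383]) cube([90, 1171, 23]);
translate([1339, 340, 383]) cube([90, 1171, 23]);
translate([1452, 340, 383]) cube([90, 1171, 23]);
translate([1565, 340, 383]) cube([90, 1171, 23]);
translate([1678, 340, 383]) cube([90, 1171, 23]);
translate([1791, 340, 383]) cube([90, 1171, 23]);
translate([1904, 340, 383]) cube([90, 1171, 23]);
translate([2017, 340, 383]) cube([90, 1171, 23]);
translate([2130, 340, 383]) cube([90, 1171, 23]);
translate([2243, 340, 383]) cube([90, 1171, 23]);


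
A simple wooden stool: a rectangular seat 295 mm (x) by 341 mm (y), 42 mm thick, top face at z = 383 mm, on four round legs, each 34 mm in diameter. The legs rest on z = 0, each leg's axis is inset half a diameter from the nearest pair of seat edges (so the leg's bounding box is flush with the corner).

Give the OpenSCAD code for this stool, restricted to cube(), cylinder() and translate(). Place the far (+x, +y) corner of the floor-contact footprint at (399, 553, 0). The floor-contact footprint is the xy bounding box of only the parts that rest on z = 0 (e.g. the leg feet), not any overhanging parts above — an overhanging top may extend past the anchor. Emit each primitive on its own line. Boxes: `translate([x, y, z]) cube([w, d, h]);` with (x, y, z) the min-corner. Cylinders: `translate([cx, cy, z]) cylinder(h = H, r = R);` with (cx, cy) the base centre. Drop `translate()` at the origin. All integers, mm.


translate([104, 212, 341]) cube([295, 341, 42]);
translate([121, 229, 0]) cylinder(h = 341, r = 17);
translate([382, 229, 0]) cylinder(h = 341, r = 17);
translate([121, 536, 0]) cylinder(h = 341, r = 17);
translate([382, 536, 0]) cylinder(h = 341, r = 17);


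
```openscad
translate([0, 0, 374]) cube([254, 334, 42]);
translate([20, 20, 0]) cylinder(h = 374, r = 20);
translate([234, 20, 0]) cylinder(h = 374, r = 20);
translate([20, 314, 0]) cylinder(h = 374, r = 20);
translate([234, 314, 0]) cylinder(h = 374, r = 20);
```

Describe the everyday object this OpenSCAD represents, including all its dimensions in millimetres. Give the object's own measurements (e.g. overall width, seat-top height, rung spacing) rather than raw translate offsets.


A four-legged stool. The seat is a 254×334×42 mm slab whose top surface is at z = 416 mm; four round legs, each 40 mm in diameter, run from the floor (z = 0) to the underside of the seat, each leg's axis is inset half a diameter from the nearest pair of seat edges (so the leg's bounding box is flush with the corner).


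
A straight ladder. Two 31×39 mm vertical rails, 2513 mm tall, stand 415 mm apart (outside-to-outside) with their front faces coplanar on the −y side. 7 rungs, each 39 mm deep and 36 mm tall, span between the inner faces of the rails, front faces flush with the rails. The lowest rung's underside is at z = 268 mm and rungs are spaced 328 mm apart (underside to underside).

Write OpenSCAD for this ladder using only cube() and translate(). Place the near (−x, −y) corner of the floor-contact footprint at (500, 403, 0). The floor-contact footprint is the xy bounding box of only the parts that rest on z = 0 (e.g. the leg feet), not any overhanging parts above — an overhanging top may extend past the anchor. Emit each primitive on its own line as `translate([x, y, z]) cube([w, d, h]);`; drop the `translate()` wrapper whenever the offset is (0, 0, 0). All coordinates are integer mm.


// rung span = 415 - 2*31 = 353
// rung[k] z = 268 + k*328
translate([500, 403, 0]) cube([31, 39, 2513]);
translate([884, 403, 0]) cube([31, 39, 2513]);
translate([531, 403, 268]) cube([353, 39, 36]);
translate([531, 403, 596]) cube([353, 39, 36]);
translate([531, 403, 924]) cube([353, 39, 36]);
translate([531, 403, 1252]) cube([353, 39, 36]);
translate([531, 403, 1580]) cube([353, 39, 36]);
translate([531, 403, 1908]) cube([353, 39, 36]);
translate([531, 403, 2236]) cube([353, 39, 36]);


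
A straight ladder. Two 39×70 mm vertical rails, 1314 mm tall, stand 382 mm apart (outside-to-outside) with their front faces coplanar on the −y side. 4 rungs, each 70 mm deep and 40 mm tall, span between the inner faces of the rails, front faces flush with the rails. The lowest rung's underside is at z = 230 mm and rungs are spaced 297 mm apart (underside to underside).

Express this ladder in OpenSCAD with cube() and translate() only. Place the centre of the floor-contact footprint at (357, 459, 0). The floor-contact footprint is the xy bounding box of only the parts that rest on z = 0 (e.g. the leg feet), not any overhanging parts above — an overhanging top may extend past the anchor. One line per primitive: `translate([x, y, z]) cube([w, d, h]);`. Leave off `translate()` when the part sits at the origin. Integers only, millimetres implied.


translate([166, 424, 0]) cube([39, 70, 1314]);
translate([509, 424, 0]) cube([39, 70, 1314]);
translate([205, 424, 230]) cube([304, 70, 40]);
translate([205, 424, 527]) cube([304, 70, 40]);
translate([205, 424, 824]) cube([304, 70, 40]);
translate([205, 424, 1121]) cube([304, 70, 40]);


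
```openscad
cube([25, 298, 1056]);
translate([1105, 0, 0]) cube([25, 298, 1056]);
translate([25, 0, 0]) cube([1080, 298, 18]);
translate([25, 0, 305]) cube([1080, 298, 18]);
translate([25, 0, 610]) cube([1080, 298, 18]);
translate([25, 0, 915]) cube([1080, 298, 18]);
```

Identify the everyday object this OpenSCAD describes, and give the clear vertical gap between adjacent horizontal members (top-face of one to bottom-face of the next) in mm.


A bookshelf. The clear shelf gap is 287 mm.

Two tall side panels with 4 horizontal boards between them — a bookshelf. The first two shelf undersides are at z = 0 and z = 305; with shelf thickness 18, the clear gap is 305 − 0 − 18 = 287 mm.


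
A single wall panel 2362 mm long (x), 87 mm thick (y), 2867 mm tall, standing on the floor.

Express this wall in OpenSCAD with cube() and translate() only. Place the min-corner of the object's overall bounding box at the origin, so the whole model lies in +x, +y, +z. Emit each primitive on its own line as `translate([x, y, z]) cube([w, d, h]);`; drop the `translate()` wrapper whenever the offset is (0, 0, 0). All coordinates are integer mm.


cube([2362, 87, 2867]);


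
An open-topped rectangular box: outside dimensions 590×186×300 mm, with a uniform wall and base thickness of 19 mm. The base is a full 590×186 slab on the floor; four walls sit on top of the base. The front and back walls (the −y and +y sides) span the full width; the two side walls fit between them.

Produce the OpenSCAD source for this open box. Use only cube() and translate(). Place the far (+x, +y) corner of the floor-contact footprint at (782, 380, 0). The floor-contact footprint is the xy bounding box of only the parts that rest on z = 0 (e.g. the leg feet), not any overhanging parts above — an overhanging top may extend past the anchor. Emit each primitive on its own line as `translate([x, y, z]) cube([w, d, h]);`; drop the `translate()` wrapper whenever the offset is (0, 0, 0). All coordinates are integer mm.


translate([192, 194, 0]) cube([590, 186, 19]);
translate([192, 194, 19]) cube([590, 19, 281]);
translate([192, 361, 19]) cube([590, 19, 281]);
translate([192, 213, 19]) cube([19, 148, 281]);
translate([763, 213, 19]) cube([19, 148, 281]);


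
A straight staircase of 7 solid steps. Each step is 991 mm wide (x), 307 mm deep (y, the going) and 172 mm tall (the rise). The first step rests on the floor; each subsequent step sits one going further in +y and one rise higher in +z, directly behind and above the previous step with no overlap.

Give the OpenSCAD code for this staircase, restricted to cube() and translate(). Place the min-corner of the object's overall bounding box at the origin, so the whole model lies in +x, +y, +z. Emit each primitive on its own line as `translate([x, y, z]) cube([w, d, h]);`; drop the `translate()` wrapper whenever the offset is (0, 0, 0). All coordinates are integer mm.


cube([991, 307, 172]);
translate([0, 307, 172]) cube([991, 307, 172]);
translate([0, 614, 344]) cube([991, 307, 172]);
translate([0, 921, 516]) cube([991, 307, 172]);
translate([0, 1228, 688]) cube([991, 307, 172]);
translate([0, 1535, 860]) cube([991, 307, 172]);
translate([0, 1842, 1032]) cube([991, 307, 172]);


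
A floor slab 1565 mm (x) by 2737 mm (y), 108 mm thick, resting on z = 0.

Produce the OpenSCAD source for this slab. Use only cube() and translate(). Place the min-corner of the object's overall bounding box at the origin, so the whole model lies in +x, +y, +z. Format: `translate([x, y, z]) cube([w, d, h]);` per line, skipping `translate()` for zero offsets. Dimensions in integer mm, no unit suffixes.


cube([1565, 2737, 108]);


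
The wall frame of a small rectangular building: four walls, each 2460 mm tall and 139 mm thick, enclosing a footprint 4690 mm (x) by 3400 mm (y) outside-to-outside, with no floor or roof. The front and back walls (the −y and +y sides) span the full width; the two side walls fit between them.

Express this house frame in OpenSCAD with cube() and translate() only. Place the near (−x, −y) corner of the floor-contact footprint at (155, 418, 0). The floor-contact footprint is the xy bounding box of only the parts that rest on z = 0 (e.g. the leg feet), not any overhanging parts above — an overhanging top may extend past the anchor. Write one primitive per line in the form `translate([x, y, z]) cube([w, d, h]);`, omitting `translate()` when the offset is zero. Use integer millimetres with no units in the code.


translate([155, 418, 0]) cube([4690, 139, 2460]);
translate([155, 3679, 0]) cube([4690, 139, 2460]);
translate([155, 557, 0]) cube([139, 3122, 2460]);
translate([4706, 557, 0]) cube([139, 3122, 2460]);


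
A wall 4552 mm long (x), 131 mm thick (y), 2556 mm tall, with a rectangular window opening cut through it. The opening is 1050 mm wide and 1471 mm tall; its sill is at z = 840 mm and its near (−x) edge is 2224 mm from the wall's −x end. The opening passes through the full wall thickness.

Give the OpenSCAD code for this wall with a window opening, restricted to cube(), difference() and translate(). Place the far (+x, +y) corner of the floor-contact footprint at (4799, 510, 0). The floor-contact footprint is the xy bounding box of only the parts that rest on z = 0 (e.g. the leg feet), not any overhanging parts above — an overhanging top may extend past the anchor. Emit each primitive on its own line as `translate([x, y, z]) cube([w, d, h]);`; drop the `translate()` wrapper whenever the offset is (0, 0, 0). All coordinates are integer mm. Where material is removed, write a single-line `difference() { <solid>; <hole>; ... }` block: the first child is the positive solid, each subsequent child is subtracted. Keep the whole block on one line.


difference() { translate([247, 379, 0]) cube([4552, 131, 2556]); translate([2471, 379, 840]) cube([1050, 131, 1471]); }
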